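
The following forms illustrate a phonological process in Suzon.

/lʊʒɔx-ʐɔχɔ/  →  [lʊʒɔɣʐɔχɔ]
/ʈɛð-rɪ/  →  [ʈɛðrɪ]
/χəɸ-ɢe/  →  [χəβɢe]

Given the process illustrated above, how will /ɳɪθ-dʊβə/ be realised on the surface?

The data show regressive voicing assimilation: /x/ → [ɣ] before /ʐ/; /ɸ/ → [β] before /ɢ/. In each pair only voicing changes, matching the following consonant, while place and manner stay constant.
No alternation appears in [ʈɛðrɪ]: there the adjacent consonants already agree in voicing (/ð/ and /r/ are both voiced), so this form is consistent with the same rule.
/θ/ is a voiceless dental fricative. The following trigger /d/ is voiced, so /θ/ must become voiced as well.
The voiced dental fricative is [ð], so /θ/ → [ð].

[ɳɪðdʊβə]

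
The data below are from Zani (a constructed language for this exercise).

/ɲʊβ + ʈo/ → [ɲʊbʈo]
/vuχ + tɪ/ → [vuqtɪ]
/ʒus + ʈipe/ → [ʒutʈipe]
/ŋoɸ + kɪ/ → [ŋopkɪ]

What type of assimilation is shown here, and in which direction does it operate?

regressive manner assimilation

Comparing underlying and surface forms, /β/ → [b] is the alternation; the neighbouring /ʈ/ is constant.
/β/ is a fricative while /ʈ/ is a stop; the output [b] is a stop, matching the trigger — so the feature that spreads is manner.
Place and voice are unchanged, so the assimilation is partial, not total.
The same holds elsewhere in the data: /χ/ → [q] before /t/ (fricative → stop, matching a stop); /s/ → [t] before /ʈ/ (fricative → stop, matching a stop); /ɸ/ → [p] before /k/ (fricative → stop, matching a stop) — only manner changes, and always toward the following segment.
Since the segment that changes precedes the conditioning segment, the assimilation is regressive.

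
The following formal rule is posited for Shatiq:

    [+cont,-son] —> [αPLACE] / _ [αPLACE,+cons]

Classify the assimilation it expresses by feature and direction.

regressive place assimilation

The rule copies the place features (abbreviated [PLACE]) from the environment onto the target, so the assimilating feature is place.
The conditioning segment sits to the right of the focus bar, meaning the trigger follows the segment that changes — regressive assimilation.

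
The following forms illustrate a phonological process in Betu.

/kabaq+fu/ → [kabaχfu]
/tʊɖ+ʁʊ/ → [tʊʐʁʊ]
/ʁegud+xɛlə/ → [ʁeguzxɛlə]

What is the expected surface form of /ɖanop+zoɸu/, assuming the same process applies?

[ɖanoɸzoɸu]

The data show regressive manner assimilation: /q/ → [χ] before /f/; /ɖ/ → [ʐ] before /ʁ/; /d/ → [z] before /x/. In each pair only manner changes, matching the following consonant, while place and voice stay constant.
The rule targets /p/ (voiceless bilabial stop), which sits before the trigger /z/ (fricative).
A voiceless bilabial fricative is [ɸ], so the surface segment is [ɸ].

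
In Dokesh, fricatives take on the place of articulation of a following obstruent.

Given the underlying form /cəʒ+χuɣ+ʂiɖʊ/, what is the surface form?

[cəʁχuʐʂiɖʊ]

/ʒ/ is a voiced postalveolar fricative. The following trigger /χ/ is uvular, so /ʒ/ must become uvular as well.
A voiced uvular fricative is [ʁ], so the surface segment is [ʁ].
At the second juncture, /ɣ/ likewise becomes [ʐ] adjacent to /ʂ/.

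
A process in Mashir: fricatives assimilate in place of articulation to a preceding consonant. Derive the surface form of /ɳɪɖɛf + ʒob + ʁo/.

/ʒ/ is a voiced postalveolar fricative. The preceding trigger /f/ is labiodental, so /ʒ/ must become labiodental as well.
A voiced labiodental fricative is [v], so the surface segment is [v].
At the second juncture, /ʁ/ likewise becomes [β] adjacent to /b/.

[ɳɪɖɛfvobβo]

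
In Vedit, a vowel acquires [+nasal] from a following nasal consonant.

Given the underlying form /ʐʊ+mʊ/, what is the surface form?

[ʐʊ̃mʊ]

The vowel /ʊ/ is adjacent to the following nasal /m/, so it acquires [+nasal] and surfaces as [ʊ̃].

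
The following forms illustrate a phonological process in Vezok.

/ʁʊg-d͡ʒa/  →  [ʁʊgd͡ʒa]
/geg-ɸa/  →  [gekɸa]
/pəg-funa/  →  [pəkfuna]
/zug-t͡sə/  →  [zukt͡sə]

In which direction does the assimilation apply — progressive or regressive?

regressive

The segment that alternates is /g/, which surfaces as [k] when adjacent to /ɸ/.
The change voiced → voiceless matches the voicing of the following /ɸ/, identifying this as voicing assimilation.
Checking the remaining alternations: /g/ → [k] before /f/ (voiced → voiceless, matching voiceless); /g/ → [k] before /t͡s/ (voiced → voiceless, matching voiceless) — only voicing changes, and always toward the following segment.
No alternation appears in [ʁʊgd͡ʒa]: there the adjacent consonants already agree in voicing (/g/ and /d͡ʒ/ are both voiced), so this form is consistent with the same rule.
Since the segment that changes precedes the conditioning segment, the assimilation is regressive.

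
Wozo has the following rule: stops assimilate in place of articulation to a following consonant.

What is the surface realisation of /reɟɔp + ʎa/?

/p/ is a voiceless bilabial stop. The following trigger /ʎ/ is palatal, so /p/ must become palatal as well.
The voiceless palatal stop is [c], so /p/ → [c].

[reɟɔcʎa]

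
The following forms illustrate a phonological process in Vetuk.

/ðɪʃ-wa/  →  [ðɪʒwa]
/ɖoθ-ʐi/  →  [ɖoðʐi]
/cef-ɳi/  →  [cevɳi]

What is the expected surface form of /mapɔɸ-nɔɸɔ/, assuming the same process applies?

[mapɔβnɔɸɔ]

The data show regressive voicing assimilation: /ʃ/ → [ʒ] before /w/; /θ/ → [ð] before /ʐ/; /f/ → [v] before /ɳ/. In each pair only voicing changes, matching the following consonant, while place and manner stay constant.
/ɸ/ is a voiceless bilabial fricative. The following trigger /n/ is voiced, so /ɸ/ must become voiced as well.
A voiced bilabial fricative is [β], so the surface segment is [β].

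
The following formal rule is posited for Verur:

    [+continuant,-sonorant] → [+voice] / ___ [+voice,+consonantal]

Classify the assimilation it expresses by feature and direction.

regressive voicing assimilation

The structural change is [+voice], and the conditioning segment [+voice,+consonantal] (a voiced consonant) is itself voiced, so the target comes to share the voicing of its neighbour — voicing assimilation.
Since the environment is written after the underscore, the trigger follows the target; the direction is regressive.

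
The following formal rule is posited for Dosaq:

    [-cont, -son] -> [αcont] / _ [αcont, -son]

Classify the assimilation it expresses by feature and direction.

The rule copies [cont] (continuancy) from the environment onto the target stops; since [±cont] encodes the stop/fricative manner contrast, the assimilating dimension is manner.
The conditioning segment sits to the right of the focus bar, meaning the trigger follows the segment that changes — regressive assimilation.

regressive manner assimilation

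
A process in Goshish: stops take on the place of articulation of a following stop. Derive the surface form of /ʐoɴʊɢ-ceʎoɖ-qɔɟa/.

The rule targets /ɢ/ (voiced uvular stop), which sits before the trigger /c/ (palatal).
A voiced palatal stop is [ɟ], so the surface segment is [ɟ].
The same rule applies at the second boundary: /ɖ/ → [ɢ] next to /q/.

[ʐoɴʊɟceʎoɢqɔɟa]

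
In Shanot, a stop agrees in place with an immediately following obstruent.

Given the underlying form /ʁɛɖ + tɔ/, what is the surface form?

/ɖ/ is a voiced retroflex stop. The following trigger /t/ is alveolar, so /ɖ/ must become alveolar as well.
A voiced alveolar stop is [d], so the surface segment is [d].

[ʁɛdtɔ]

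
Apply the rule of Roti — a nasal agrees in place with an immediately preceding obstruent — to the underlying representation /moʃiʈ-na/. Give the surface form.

/n/ is a voiced alveolar nasal. The preceding trigger /ʈ/ is retroflex, so /n/ must become retroflex as well.
The voiced retroflex nasal is [ɳ], so /n/ → [ɳ].

[moʃiʈɳa]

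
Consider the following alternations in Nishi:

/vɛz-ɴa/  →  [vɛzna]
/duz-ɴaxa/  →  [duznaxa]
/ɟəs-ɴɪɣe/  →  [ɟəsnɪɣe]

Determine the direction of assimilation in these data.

progressive

Comparing underlying and surface forms, /ɴ/ → [n] is the alternation; the neighbouring /z/ is constant.
The change uvular → alveolar matches the place of the preceding /z/, identifying this as place assimilation.
The other alternating form patterns the same way: /ɴ/ → [n] after /s/ (uvular → alveolar, matching alveolar) — only place changes, and always toward the preceding segment.
Since the segment that changes follows the conditioning segment, the assimilation is progressive.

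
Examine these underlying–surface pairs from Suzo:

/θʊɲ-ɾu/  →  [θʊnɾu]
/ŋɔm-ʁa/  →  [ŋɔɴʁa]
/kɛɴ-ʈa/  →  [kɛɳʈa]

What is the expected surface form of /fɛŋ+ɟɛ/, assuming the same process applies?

[fɛɲɟɛ]

The data show regressive place assimilation: /ɲ/ → [n] before /ɾ/; /m/ → [ɴ] before /ʁ/; /ɴ/ → [ɳ] before /ʈ/. In each pair only place changes, matching the following consonant, while manner and voice stay constant.
/ŋ/ is a voiced velar nasal. The following trigger /ɟ/ is palatal, so /ŋ/ must become palatal as well.
The voiced palatal nasal is [ɲ], so /ŋ/ → [ɲ].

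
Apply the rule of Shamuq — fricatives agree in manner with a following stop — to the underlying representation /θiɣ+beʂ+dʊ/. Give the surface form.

/ɣ/ is a voiced velar fricative. The following trigger /b/ is a stop, so /ɣ/ must become a stop as well.
Changing only its manner to stop gives [g] — the voiced velar stop.
At the second juncture, /ʂ/ likewise becomes [ʈ] adjacent to /d/.

[θigbeʈdʊ]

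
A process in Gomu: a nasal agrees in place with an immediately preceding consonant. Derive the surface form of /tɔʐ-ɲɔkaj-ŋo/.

[tɔʐɳɔkajɲo]

The rule targets /ɲ/ (voiced palatal nasal), which sits after the trigger /ʐ/ (retroflex).
A voiced retroflex nasal is [ɳ], so the surface segment is [ɳ].
The same rule applies at the second boundary: /ŋ/ → [ɲ] next to /j/.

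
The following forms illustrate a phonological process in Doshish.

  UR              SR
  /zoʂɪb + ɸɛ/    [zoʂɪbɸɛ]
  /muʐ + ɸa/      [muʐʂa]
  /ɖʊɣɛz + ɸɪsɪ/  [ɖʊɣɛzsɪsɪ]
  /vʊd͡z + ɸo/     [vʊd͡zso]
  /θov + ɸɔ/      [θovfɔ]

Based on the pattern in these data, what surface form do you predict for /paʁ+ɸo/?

[paʁχo]

The data show progressive place assimilation: /ɸ/ → [ʂ] after /ʐ/; /ɸ/ → [s] after /z/; /ɸ/ → [s] after /d͡z/; /ɸ/ → [f] after /v/. In each pair only place changes, matching the preceding consonant, while manner and voice stay constant.
Nothing changes in [zoʂɪbɸɛ]: there the adjacent consonants already agree in place (/ɸ/ and /b/ are both bilabial), so this form is consistent with the same rule.
/ɸ/ is a voiceless bilabial fricative. The preceding trigger /ʁ/ is uvular, so /ɸ/ must become uvular as well.
The voiceless uvular fricative is [χ], so /ɸ/ → [χ].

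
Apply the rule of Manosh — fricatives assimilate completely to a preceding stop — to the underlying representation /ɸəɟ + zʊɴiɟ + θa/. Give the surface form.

/z/ is the segment targeted by the rule; it sits immediately after /ɟ/, so it assimilates completely and surfaces as [ɟ].
At the second juncture, /θ/ likewise becomes [ɟ] adjacent to /ɟ/.

[ɸəɟɟʊɴiɟɟa]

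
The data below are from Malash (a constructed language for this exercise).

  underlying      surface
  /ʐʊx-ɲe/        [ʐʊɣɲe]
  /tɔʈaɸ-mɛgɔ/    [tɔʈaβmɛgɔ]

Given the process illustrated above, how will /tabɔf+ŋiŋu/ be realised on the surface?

[tabɔvŋiŋu]

The data show regressive voicing assimilation: /x/ → [ɣ] before /ɲ/; /ɸ/ → [β] before /m/. In each pair only voicing changes, matching the following consonant, while place and manner stay constant.
/f/ is a voiceless labiodental fricative. The following trigger /ŋ/ is voiced, so /f/ must become voiced as well.
A voiced labiodental fricative is [v], so the surface segment is [v].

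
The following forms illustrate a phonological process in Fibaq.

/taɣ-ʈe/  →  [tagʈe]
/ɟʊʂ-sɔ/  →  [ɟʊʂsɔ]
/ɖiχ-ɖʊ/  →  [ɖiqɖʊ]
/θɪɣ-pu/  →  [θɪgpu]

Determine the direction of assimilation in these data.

Comparing underlying and surface forms, /ɣ/ → [g] is the alternation; the neighbouring /ʈ/ is constant.
/ɣ/ is a fricative while /ʈ/ is a stop; the output [g] is a stop, matching the trigger — so the feature that spreads is manner.
Checking the remaining alternations: /χ/ → [q] before /ɖ/ (fricative → stop, matching a stop); /ɣ/ → [g] before /p/ (fricative → stop, matching a stop) — only manner changes, and always toward the following segment.
Nothing changes in [ɟʊʂsɔ]: there the adjacent consonants already agree in manner (/ʂ/ and /s/ are both fricatives), so this form is consistent with the same rule.
Since the segment that changes precedes the conditioning segment, the assimilation is regressive.

regressive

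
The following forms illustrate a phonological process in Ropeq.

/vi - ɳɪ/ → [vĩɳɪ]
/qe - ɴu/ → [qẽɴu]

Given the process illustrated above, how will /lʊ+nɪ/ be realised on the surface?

[lʊ̃nɪ]

The data show regressive nasality assimilation (vowel nasalisation): /i/ → [ĩ] before /ɳ/; /e/ → [ẽ] before /ɴ/ — a vowel is nasalised by an immediately following nasal consonant.
The vowel /ʊ/ is adjacent to the following nasal /n/, so it acquires [+nasal] and surfaces as [ʊ̃].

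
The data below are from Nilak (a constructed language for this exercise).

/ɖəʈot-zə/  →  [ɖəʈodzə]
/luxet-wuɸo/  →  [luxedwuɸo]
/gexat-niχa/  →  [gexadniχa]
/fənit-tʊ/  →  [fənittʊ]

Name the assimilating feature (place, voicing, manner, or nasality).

The segment that alternates is /t/, which surfaces as [d] when adjacent to /z/.
The change voiceless → voiced matches the voicing of the following /z/, identifying this as voicing assimilation.
Checking the remaining alternations: /t/ → [d] before /w/ (voiceless → voiced, matching voiced); /t/ → [d] before /n/ (voiceless → voiced, matching voiced) — only voicing changes, and always toward the following segment.
Nothing changes in [fənittʊ]: there the adjacent consonants already agree in voicing (/t/ and /t/ are both voiceless), so this form is consistent with the same rule.

voicing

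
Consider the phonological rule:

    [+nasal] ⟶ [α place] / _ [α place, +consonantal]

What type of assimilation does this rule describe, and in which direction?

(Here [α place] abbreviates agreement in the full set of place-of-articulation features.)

The rule copies the place features (abbreviated [place]) from the environment onto the target, so the assimilating feature is place.
The conditioning segment sits to the right of the focus bar, meaning the trigger follows the segment that changes — regressive assimilation.

regressive place assimilation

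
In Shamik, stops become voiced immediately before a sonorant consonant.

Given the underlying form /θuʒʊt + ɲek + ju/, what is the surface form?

[θuʒʊdɲegju]

/t/ is a voiceless alveolar stop. The following trigger /ɲ/ is voiced, so /t/ must become voiced as well.
Changing only its voicing to voiced gives [d] — the voiced alveolar stop.
The same rule applies at the second boundary: /k/ → [g] next to /j/.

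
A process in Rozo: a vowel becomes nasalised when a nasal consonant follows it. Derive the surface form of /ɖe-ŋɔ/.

[ɖẽŋɔ]

The vowel /e/ is adjacent to the following nasal /ŋ/, so it acquires [+nasal] and surfaces as [ẽ].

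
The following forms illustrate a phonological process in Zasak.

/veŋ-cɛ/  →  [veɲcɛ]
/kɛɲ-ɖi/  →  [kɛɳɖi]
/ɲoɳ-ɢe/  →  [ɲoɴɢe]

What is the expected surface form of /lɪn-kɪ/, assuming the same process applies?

[lɪŋkɪ]

The data show regressive place assimilation: /ŋ/ → [ɲ] before /c/; /ɲ/ → [ɳ] before /ɖ/; /ɳ/ → [ɴ] before /ɢ/. In each pair only place changes, matching the following consonant, while manner and voice stay constant.
The rule targets /n/ (voiced alveolar nasal), which sits before the trigger /k/ (velar).
The voiced velar nasal is [ŋ], so /n/ → [ŋ].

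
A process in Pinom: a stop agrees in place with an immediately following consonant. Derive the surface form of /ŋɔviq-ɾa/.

[ŋɔvitɾa]

/q/ is a voiceless uvular stop. The following trigger /ɾ/ is alveolar, so /q/ must become alveolar as well.
Changing only its place to alveolar gives [t] — the voiceless alveolar stop.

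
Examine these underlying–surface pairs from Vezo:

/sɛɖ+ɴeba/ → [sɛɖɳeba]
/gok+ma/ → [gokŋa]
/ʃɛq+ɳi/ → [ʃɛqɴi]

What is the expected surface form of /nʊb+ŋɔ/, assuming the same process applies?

[nʊbmɔ]

The data show progressive place assimilation: /ɴ/ → [ɳ] after /ɖ/; /m/ → [ŋ] after /k/; /ɳ/ → [ɴ] after /q/. In each pair only place changes, matching the preceding consonant, while manner and voice stay constant.
The rule targets /ŋ/ (voiced velar nasal), which sits after the trigger /b/ (bilabial).
A voiced bilabial nasal is [m], so the surface segment is [m].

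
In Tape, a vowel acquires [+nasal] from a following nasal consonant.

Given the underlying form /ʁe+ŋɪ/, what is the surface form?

[ʁẽŋɪ]

The vowel /e/ is adjacent to the following nasal /ŋ/, so it acquires [+nasal] and surfaces as [ẽ].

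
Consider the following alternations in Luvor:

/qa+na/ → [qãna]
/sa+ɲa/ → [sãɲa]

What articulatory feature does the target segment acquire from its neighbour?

The vowel /a/ surfaces as nasalised [ã] next to the following nasal /n/ — it has acquired the [+nasal] feature of its neighbour.
Likewise in the remaining data: /a/ → [ã] before /ɲ/ — each time a vowel is nasalised next to a following nasal.

nasality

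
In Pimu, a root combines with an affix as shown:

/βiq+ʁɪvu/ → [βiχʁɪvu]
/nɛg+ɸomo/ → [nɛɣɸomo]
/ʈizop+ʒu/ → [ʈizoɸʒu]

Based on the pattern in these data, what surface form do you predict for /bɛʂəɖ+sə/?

The data show regressive manner assimilation: /q/ → [χ] before /ʁ/; /g/ → [ɣ] before /ɸ/; /p/ → [ɸ] before /ʒ/. In each pair only manner changes, matching the following consonant, while place and voice stay constant.
The rule targets /ɖ/ (voiced retroflex stop), which sits before the trigger /s/ (fricative).
Changing only its manner to fricative gives [ʐ] — the voiced retroflex fricative.

[bɛʂəʐsə]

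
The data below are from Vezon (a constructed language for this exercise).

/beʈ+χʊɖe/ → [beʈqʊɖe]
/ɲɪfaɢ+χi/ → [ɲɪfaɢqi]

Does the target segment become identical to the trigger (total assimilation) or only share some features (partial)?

partial assimilation

The segment that alternates is /χ/, which surfaces as [q] when adjacent to /ʈ/.
The change fricative → stop matches the manner of the preceding /ʈ/, identifying this as manner assimilation.
Place and voice are unchanged, so the assimilation is partial, not total.
The same holds elsewhere in the data: /χ/ → [q] after /ɢ/ (fricative → stop, matching a stop) — only manner changes, and always toward the preceding segment.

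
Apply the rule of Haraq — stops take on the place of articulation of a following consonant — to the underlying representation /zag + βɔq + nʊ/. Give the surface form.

/g/ is a voiced velar stop. The following trigger /β/ is bilabial, so /g/ must become bilabial as well.
The voiced bilabial stop is [b], so /g/ → [b].
The same rule applies at the second boundary: /q/ → [t] next to /n/.

[zabβɔtnʊ]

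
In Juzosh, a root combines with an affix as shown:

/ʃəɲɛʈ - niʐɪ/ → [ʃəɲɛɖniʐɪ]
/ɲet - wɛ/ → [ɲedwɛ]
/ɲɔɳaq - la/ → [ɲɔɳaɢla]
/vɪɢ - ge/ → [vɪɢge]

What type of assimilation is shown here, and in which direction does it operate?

The segment that alternates is /ʈ/, which surfaces as [ɖ] when adjacent to /n/.
The change voiceless → voiced matches the voicing of the following /n/, identifying this as voicing assimilation.
Place and manner are unchanged, so the assimilation is partial, not total.
The other alternating forms pattern the same way: /t/ → [d] before /w/ (voiceless → voiced, matching voiced); /q/ → [ɢ] before /l/ (voiceless → voiced, matching voiced) — only voicing changes, and always toward the following segment.
Nothing changes in [vɪɢge]: there the adjacent consonants already agree in voicing (/ɢ/ and /g/ are both voiced), so this form is consistent with the same rule.
Since the segment that changes precedes the conditioning segment, the assimilation is regressive.

regressive voicing assimilation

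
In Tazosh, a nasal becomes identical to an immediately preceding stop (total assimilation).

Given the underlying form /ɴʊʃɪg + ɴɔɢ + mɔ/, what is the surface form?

/ɴ/ is the segment targeted by the rule; it sits immediately after /g/, so it assimilates completely and surfaces as [g].
At the second juncture, /m/ likewise becomes [ɢ] adjacent to /ɢ/.

[ɴʊʃɪggɔɢɢɔ]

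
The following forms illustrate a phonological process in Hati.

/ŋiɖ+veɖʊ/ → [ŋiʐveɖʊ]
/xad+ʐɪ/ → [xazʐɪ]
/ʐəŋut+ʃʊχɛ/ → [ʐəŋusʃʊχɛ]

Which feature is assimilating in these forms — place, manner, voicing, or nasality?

Underlying /ɖ/ is realised as [ʐ] next to /v/; /v/ itself does not change.
/ɖ/ is a stop while /v/ is a fricative; the output [ʐ] is a fricative, matching the trigger — so the feature that spreads is manner.
The same holds elsewhere in the data: /d/ → [z] before /ʐ/ (stop → fricative, matching a fricative); /t/ → [s] before /ʃ/ (stop → fricative, matching a fricative) — only manner changes, and always toward the following segment.

manner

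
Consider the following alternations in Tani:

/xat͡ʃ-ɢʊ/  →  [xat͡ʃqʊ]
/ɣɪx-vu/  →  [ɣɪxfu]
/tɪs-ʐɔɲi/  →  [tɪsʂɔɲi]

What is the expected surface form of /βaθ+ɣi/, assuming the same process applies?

The data show progressive voicing assimilation: /ɢ/ → [q] after /t͡ʃ/; /v/ → [f] after /x/; /ʐ/ → [ʂ] after /s/. In each pair only voicing changes, matching the preceding consonant, while place and manner stay constant.
The rule targets /ɣ/ (voiced velar fricative), which sits after the trigger /θ/ (voiceless).
Changing only its voicing to voiceless gives [x] — the voiceless velar fricative.

[βaθxi]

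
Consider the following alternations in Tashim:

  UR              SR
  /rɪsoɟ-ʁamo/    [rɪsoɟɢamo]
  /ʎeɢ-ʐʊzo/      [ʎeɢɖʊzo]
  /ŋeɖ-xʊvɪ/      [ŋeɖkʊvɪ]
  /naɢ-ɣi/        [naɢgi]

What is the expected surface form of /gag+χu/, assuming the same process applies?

The data show progressive manner assimilation: /ʁ/ → [ɢ] after /ɟ/; /ʐ/ → [ɖ] after /ɢ/; /x/ → [k] after /ɖ/; /ɣ/ → [g] after /ɢ/. In each pair only manner changes, matching the preceding consonant, while place and voice stay constant.
/χ/ is a voiceless uvular fricative. The preceding trigger /g/ is a stop, so /χ/ must become a stop as well.
The voiceless uvular stop is [q], so /χ/ → [q].

[gagqu]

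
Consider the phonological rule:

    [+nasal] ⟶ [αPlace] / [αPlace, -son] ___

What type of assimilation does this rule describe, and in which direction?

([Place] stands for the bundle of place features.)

The rule copies the place features (abbreviated [Place]) from the environment onto the target, so the assimilating feature is place.
The conditioning segment sits to the left of the focus bar, meaning the trigger precedes the segment that changes — progressive assimilation.

progressive place assimilation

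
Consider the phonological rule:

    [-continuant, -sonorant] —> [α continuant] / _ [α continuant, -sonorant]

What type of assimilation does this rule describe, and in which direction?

The rule copies [continuant] (continuancy) from the environment onto the target stops; since [±continuant] encodes the stop/fricative manner contrast, the assimilating dimension is manner.
The conditioning segment sits to the right of the focus bar, meaning the trigger follows the segment that changes — regressive assimilation.

regressive manner assimilation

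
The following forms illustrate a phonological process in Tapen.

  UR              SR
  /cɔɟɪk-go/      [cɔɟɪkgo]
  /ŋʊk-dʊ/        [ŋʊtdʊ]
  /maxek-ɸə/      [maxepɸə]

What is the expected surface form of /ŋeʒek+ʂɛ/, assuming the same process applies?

The data show regressive place assimilation: /k/ → [t] before /d/; /k/ → [p] before /ɸ/. In each pair only place changes, matching the following consonant, while manner and voice stay constant.
Nothing changes in [cɔɟɪkgo]: there the adjacent consonants already agree in place (/k/ and /g/ are both velar), so this form is consistent with the same rule.
/k/ is a voiceless velar stop. The following trigger /ʂ/ is retroflex, so /k/ must become retroflex as well.
The voiceless retroflex stop is [ʈ], so /k/ → [ʈ].

[ŋeʒeʈʂɛ]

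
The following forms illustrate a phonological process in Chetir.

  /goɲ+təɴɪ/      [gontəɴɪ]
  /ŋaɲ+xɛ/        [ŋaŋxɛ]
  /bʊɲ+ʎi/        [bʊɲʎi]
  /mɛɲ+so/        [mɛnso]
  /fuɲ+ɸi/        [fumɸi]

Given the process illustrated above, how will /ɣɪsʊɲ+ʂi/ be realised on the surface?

The data show regressive place assimilation: /ɲ/ → [n] before /t/; /ɲ/ → [ŋ] before /x/; /ɲ/ → [n] before /s/; /ɲ/ → [m] before /ɸ/. In each pair only place changes, matching the following consonant, while manner and voice stay constant.
Nothing changes in [bʊɲʎi]: there the adjacent consonants already agree in place (/ɲ/ and /ʎ/ are both palatal), so this form is consistent with the same rule.
The rule targets /ɲ/ (voiced palatal nasal), which sits before the trigger /ʂ/ (retroflex).
Changing only its place to retroflex gives [ɳ] — the voiced retroflex nasal.

[ɣɪsʊɳʂi]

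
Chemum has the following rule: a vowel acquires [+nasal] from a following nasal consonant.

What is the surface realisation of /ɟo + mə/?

The vowel /o/ is adjacent to the following nasal /m/, so it acquires [+nasal] and surfaces as [õ].

[ɟõmə]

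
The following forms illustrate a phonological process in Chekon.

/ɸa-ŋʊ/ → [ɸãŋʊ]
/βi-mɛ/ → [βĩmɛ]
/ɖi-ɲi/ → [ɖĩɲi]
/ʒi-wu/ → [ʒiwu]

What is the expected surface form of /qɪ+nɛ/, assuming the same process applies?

[qɪ̃nɛ]

The data show regressive nasality assimilation (vowel nasalisation): /a/ → [ã] before /ŋ/; /i/ → [ĩ] before /m/; /i/ → [ĩ] before /ɲ/ — a vowel is nasalised by an immediately following nasal consonant.
No change occurs in [ʒiwu] because the vowel at the boundary is adjacent to an oral consonant, not a nasal (/i/ next to /w/).
The vowel /ɪ/ is adjacent to the following nasal /n/, so it acquires [+nasal] and surfaces as [ɪ̃].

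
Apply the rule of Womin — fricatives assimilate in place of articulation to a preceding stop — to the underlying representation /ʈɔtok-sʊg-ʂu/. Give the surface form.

[ʈɔtokxʊgxu]

/s/ is a voiceless alveolar fricative. The preceding trigger /k/ is velar, so /s/ must become velar as well.
A voiceless velar fricative is [x], so the surface segment is [x].
At the second juncture, /ʂ/ likewise becomes [x] adjacent to /g/.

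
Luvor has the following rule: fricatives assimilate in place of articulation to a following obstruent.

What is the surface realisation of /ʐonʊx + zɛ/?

[ʐonʊszɛ]

The rule targets /x/ (voiceless velar fricative), which sits before the trigger /z/ (alveolar).
The voiceless alveolar fricative is [s], so /x/ → [s].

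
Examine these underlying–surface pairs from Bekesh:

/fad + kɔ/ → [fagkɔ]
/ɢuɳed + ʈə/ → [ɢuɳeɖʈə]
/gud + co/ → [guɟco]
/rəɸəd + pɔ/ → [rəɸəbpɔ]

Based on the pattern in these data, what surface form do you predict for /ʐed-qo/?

[ʐeɢqo]

The data show regressive place assimilation: /d/ → [g] before /k/; /d/ → [ɖ] before /ʈ/; /d/ → [ɟ] before /c/; /d/ → [b] before /p/. In each pair only place changes, matching the following consonant, while manner and voice stay constant.
/d/ is a voiced alveolar stop. The following trigger /q/ is uvular, so /d/ must become uvular as well.
The voiced uvular stop is [ɢ], so /d/ → [ɢ].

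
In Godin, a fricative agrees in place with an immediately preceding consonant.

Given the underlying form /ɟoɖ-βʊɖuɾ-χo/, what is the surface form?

[ɟoɖʐʊɖuɾso]

/β/ is a voiced bilabial fricative. The preceding trigger /ɖ/ is retroflex, so /β/ must become retroflex as well.
The voiced retroflex fricative is [ʐ], so /β/ → [ʐ].
The same rule applies at the second boundary: /χ/ → [s] next to /ɾ/.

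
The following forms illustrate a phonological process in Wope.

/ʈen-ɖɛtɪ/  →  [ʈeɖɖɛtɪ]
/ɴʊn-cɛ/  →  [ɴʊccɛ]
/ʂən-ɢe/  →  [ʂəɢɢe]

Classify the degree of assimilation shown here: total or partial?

The segment that alternates is /n/, which surfaces as [ɖ] when adjacent to /ɖ/.
The output [ɖ] is identical to the trigger /ɖ/ — every feature (place, manner, voicing) has been copied — so this is total assimilation.
The other forms behave the same way: /n/ → [c] before /c/; /n/ → [ɢ] before /ɢ/ — in each case the output is a copy of the following consonant.

total assimilation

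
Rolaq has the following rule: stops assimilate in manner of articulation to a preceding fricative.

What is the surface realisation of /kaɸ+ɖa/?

[kaɸʐa]

/ɖ/ is a voiced retroflex stop. The preceding trigger /ɸ/ is a fricative, so /ɖ/ must become a fricative as well.
Changing only its manner to fricative gives [ʐ] — the voiced retroflex fricative.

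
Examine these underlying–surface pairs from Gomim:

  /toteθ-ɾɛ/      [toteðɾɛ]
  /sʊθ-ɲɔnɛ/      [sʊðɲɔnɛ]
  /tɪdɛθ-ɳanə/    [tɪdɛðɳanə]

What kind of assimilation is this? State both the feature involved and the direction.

regressive voicing assimilation

Underlying /θ/ is realised as [ð] next to /ɾ/; /ɾ/ itself does not change.
/θ/ is voiceless while /ɾ/ is voiced; the output [ð] is voiced, matching the trigger — so the feature that spreads is voicing.
Place and manner are unchanged, so the assimilation is partial, not total.
The other alternating forms pattern the same way: /θ/ → [ð] before /ɲ/ (voiceless → voiced, matching voiced); /θ/ → [ð] before /ɳ/ (voiceless → voiced, matching voiced) — only voicing changes, and always toward the following segment.
The trigger is the following segment, so the direction is regressive (anticipatory).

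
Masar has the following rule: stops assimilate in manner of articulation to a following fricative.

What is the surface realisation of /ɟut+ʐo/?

[ɟusʐo]

/t/ is a voiceless alveolar stop. The following trigger /ʐ/ is a fricative, so /t/ must become a fricative as well.
A voiceless alveolar fricative is [s], so the surface segment is [s].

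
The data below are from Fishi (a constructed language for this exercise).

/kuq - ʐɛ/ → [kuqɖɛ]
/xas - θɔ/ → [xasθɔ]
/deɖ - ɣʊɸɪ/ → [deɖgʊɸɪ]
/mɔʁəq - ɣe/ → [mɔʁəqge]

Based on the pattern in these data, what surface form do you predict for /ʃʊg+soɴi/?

The data show progressive manner assimilation: /ʐ/ → [ɖ] after /q/; /ɣ/ → [g] after /ɖ/; /ɣ/ → [g] after /q/. In each pair only manner changes, matching the preceding consonant, while place and voice stay constant.
No alternation appears in [xasθɔ]: there the adjacent consonants already agree in manner (/θ/ and /s/ are both fricatives), so this form is consistent with the same rule.
/s/ is a voiceless alveolar fricative. The preceding trigger /g/ is a stop, so /s/ must become a stop as well.
The voiceless alveolar stop is [t], so /s/ → [t].

[ʃʊgtoɴi]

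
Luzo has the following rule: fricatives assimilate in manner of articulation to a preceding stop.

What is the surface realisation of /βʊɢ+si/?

[βʊɢti]

The rule targets /s/ (voiceless alveolar fricative), which sits after the trigger /ɢ/ (stop).
A voiceless alveolar stop is [t], so the surface segment is [t].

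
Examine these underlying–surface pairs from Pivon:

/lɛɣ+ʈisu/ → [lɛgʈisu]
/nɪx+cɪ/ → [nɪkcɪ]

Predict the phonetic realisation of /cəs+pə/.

[cətpə]

The data show regressive manner assimilation: /ɣ/ → [g] before /ʈ/; /x/ → [k] before /c/. In each pair only manner changes, matching the following consonant, while place and voice stay constant.
The rule targets /s/ (voiceless alveolar fricative), which sits before the trigger /p/ (stop).
The voiceless alveolar stop is [t], so /s/ → [t].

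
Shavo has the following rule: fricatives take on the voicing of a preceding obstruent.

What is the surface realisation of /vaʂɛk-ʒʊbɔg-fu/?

[vaʂɛkʃʊbɔgvu]

/ʒ/ is a voiced postalveolar fricative. The preceding trigger /k/ is voiceless, so /ʒ/ must become voiceless as well.
The voiceless postalveolar fricative is [ʃ], so /ʒ/ → [ʃ].
The same rule applies at the second boundary: /f/ → [v] next to /g/.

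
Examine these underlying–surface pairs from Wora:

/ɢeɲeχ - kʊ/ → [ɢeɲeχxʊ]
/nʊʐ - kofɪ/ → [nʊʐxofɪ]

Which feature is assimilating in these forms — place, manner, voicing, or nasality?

Underlying /k/ is realised as [x] next to /χ/; /χ/ itself does not change.
The change stop → fricative matches the manner of the preceding /χ/, identifying this as manner assimilation.
The other alternating form patterns the same way: /k/ → [x] after /ʐ/ (stop → fricative, matching a fricative) — only manner changes, and always toward the preceding segment.

manner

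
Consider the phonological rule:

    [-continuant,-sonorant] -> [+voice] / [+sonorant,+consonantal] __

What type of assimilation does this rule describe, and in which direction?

The target ([-continuant,-sonorant], stops) acquires [+voice] next to a sonorant consonant ([+sonorant,+consonantal]) — it takes on the voicing of its neighbour, so the feature that spreads is voicing.
Since the environment is written before the underscore, the trigger precedes the target; the direction is progressive.

progressive voicing assimilation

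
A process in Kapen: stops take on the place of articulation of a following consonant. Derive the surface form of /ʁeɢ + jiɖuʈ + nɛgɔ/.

[ʁeɟjiɖutnɛgɔ]

The rule targets /ɢ/ (voiced uvular stop), which sits before the trigger /j/ (palatal).
Changing only its place to palatal gives [ɟ] — the voiced palatal stop.
The same rule applies at the second boundary: /ʈ/ → [t] next to /n/.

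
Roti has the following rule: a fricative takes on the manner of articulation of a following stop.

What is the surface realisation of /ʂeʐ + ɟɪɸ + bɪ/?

/ʐ/ is a voiced retroflex fricative. The following trigger /ɟ/ is a stop, so /ʐ/ must become a stop as well.
The voiced retroflex stop is [ɖ], so /ʐ/ → [ɖ].
The same rule applies at the second boundary: /ɸ/ → [p] next to /b/.

[ʂeɖɟɪpbɪ]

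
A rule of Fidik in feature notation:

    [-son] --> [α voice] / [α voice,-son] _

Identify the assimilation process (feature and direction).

progressive voicing assimilation

The rule copies [voice] from the environment onto the target, so the assimilating feature is voicing.
Since the environment is written before the underscore, the trigger precedes the target; the direction is progressive.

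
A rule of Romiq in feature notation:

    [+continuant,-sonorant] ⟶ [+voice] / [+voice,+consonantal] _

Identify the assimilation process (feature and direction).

progressive voicing assimilation

The structural change is [+voice], and the conditioning segment [+voice,+consonantal] (a voiced consonant) is itself voiced, so the target comes to share the voicing of its neighbour — voicing assimilation.
Since the environment is written before the underscore, the trigger precedes the target; the direction is progressive.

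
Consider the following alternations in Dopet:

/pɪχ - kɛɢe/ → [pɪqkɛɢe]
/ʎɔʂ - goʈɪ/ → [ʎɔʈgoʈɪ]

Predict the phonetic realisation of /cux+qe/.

The data show regressive manner assimilation: /χ/ → [q] before /k/; /ʂ/ → [ʈ] before /g/. In each pair only manner changes, matching the following consonant, while place and voice stay constant.
The rule targets /x/ (voiceless velar fricative), which sits before the trigger /q/ (stop).
The voiceless velar stop is [k], so /x/ → [k].

[cukqe]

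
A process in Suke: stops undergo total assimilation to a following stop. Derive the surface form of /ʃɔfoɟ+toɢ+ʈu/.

[ʃɔfottoʈʈu]

/ɟ/ is the segment targeted by the rule; it sits immediately before /t/, so it assimilates completely and surfaces as [t].
At the second juncture, /ɢ/ likewise becomes [ʈ] adjacent to /ʈ/.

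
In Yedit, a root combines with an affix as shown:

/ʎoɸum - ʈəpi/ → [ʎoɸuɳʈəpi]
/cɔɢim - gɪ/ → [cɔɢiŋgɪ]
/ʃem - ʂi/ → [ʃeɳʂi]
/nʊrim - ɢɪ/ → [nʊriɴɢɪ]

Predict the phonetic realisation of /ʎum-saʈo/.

[ʎunsaʈo]

The data show regressive place assimilation: /m/ → [ɳ] before /ʈ/; /m/ → [ŋ] before /g/; /m/ → [ɳ] before /ʂ/; /m/ → [ɴ] before /ɢ/. In each pair only place changes, matching the following consonant, while manner and voice stay constant.
The rule targets /m/ (voiced bilabial nasal), which sits before the trigger /s/ (alveolar).
The voiced alveolar nasal is [n], so /m/ → [n].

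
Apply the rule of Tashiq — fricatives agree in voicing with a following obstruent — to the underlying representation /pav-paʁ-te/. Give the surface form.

[pafpaχte]

The rule targets /v/ (voiced labiodental fricative), which sits before the trigger /p/ (voiceless).
The voiceless labiodental fricative is [f], so /v/ → [f].
The same rule applies at the second boundary: /ʁ/ → [χ] next to /t/.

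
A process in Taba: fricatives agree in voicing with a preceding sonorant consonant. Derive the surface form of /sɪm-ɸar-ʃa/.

[sɪmβarʒa]

The rule targets /ɸ/ (voiceless bilabial fricative), which sits after the trigger /m/ (voiced).
The voiced bilabial fricative is [β], so /ɸ/ → [β].
The same rule applies at the second boundary: /ʃ/ → [ʒ] next to /r/.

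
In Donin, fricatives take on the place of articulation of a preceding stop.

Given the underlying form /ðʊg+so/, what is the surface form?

/s/ is a voiceless alveolar fricative. The preceding trigger /g/ is velar, so /s/ must become velar as well.
The voiceless velar fricative is [x], so /s/ → [x].

[ðʊgxo]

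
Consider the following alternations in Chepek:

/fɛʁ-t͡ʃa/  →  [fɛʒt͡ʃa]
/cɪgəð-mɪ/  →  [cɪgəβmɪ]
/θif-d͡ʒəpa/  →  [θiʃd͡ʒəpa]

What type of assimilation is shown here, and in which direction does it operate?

The segment that alternates is /ʁ/, which surfaces as [ʒ] when adjacent to /t͡ʃ/.
/ʁ/ is uvular while /t͡ʃ/ is postalveolar; the output [ʒ] is postalveolar, matching the trigger — so the feature that spreads is place.
Manner and voice are unchanged, so the assimilation is partial, not total.
Checking the remaining alternations: /ð/ → [β] before /m/ (dental → bilabial, matching bilabial); /f/ → [ʃ] before /d͡ʒ/ (labiodental → postalveolar, matching postalveolar) — only place changes, and always toward the following segment.
Since the segment that changes precedes the conditioning segment, the assimilation is regressive.

regressive place assimilation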